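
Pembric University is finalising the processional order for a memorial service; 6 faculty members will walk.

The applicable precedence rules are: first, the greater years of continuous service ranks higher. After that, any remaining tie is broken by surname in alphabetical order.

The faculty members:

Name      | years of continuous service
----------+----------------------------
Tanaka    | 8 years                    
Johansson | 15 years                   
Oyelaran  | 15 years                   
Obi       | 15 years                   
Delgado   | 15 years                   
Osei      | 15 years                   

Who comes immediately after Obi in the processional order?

Osei

By years of continuous service (higher first): Delgado, Johansson, Obi, Osei and Oyelaran (each 15 years); then Tanaka (8 years).
Among Delgado, Johansson, Obi, Osei and Oyelaran, alphabetically by surname: Delgado before Johansson before Obi before Osei before Oyelaran.
Order: Delgado, Johansson, Obi, Osei, Oyelaran, Tanaka.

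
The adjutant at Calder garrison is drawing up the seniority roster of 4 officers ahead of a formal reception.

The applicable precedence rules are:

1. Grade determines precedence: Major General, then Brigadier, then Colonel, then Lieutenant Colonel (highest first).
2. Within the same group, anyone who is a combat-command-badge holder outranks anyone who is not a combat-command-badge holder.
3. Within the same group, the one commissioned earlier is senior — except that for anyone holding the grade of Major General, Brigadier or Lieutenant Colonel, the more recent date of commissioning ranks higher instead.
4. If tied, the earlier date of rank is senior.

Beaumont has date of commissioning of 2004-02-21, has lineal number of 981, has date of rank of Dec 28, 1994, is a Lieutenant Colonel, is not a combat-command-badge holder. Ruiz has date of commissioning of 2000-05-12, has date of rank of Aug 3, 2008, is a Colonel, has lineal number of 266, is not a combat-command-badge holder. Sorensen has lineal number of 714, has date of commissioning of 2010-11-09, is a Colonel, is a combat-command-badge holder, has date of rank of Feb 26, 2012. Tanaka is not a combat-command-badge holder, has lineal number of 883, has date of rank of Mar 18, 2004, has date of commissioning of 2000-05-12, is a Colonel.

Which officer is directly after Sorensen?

By grade: Sorensen, Tanaka and Ruiz (Colonel); then Beaumont (Lieutenant Colonel).
Among Sorensen, Tanaka and Ruiz, a combat-command-badge holder before not a combat-command-badge holder: Sorensen (a combat-command-badge holder) before Tanaka and Ruiz (not a combat-command-badge holder).
Tanaka and Ruiz both have date of commissioning 2000-05-12, so the next rule applies.
Among Tanaka and Ruiz, by date of rank (earlier first): Tanaka (Mar 18, 2004) before Ruiz (Aug 3, 2008).
Order: Sorensen, Tanaka, Ruiz, Beaumont.

Tanaka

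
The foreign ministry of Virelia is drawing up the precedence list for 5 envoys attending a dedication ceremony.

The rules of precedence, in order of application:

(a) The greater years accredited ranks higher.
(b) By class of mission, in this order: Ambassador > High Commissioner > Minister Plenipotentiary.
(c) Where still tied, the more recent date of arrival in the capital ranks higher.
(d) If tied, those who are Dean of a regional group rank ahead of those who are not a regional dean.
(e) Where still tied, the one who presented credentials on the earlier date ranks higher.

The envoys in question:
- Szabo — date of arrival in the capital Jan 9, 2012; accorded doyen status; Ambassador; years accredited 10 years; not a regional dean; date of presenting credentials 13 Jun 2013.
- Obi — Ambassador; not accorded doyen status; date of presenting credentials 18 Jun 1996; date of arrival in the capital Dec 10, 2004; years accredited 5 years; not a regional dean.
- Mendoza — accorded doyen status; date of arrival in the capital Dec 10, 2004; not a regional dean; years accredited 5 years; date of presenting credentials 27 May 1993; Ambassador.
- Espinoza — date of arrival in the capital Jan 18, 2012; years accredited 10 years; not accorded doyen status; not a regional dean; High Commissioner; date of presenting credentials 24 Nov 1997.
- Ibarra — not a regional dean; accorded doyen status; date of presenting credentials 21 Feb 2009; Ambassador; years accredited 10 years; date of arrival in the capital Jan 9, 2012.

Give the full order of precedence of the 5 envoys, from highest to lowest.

Ibarra, Szabo, Espinoza, Mendoza, Obi

By years accredited (higher first): Ibarra, Szabo and Espinoza (each 10 years); then Mendoza and Obi (both 5 years).
Among Ibarra, Szabo and Espinoza, by class of mission: Ibarra and Szabo (Ambassador) before Espinoza (High Commissioner).
Ibarra and Szabo both have date of arrival in the capital Jan 9, 2012, so the next rule applies.
Ibarra and Szabo are each not a regional dean, so the next rule applies.
Among Ibarra and Szabo, by date of presenting credentials (earlier first): Ibarra (21 Feb 2009) before Szabo (13 Jun 2013).
Mendoza and Obi are each Ambassador, so the next rule applies.
Mendoza and Obi both have date of arrival in the capital Dec 10, 2004, so the next rule applies.
Mendoza and Obi are each not a regional dean, so the next rule applies.
Among Mendoza and Obi, by date of presenting credentials (earlier first): Mendoza (27 May 1993) before Obi (18 Jun 1996).
Full order: Ibarra, Szabo, Espinoza, Mendoza, Obi.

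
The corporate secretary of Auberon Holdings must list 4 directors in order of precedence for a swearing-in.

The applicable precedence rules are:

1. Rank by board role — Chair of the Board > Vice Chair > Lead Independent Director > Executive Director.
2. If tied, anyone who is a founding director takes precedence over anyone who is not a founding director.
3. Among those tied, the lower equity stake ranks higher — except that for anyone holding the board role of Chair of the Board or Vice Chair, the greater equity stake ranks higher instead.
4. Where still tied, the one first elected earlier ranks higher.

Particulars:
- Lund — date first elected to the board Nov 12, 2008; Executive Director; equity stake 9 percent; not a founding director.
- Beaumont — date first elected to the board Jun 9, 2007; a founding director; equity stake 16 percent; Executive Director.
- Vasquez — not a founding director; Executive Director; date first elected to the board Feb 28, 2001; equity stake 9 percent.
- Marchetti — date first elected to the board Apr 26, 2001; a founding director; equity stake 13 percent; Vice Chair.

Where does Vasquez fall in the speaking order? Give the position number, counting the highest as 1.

3

By board role: Marchetti (Vice Chair); then Beaumont, Vasquez and Lund (Executive Director).
Among Beaumont, Vasquez and Lund, a founding director before not a founding director: Beaumont (a founding director) before Vasquez and Lund (not a founding director).
Vasquez and Lund both have equity stake 9 percent, so the next rule applies.
Among Vasquez and Lund, by date first elected to the board (earlier first): Vasquez (Feb 28, 2001) before Lund (Nov 12, 2008).
Order: Marchetti, Beaumont, Vasquez, Lund. So position 3.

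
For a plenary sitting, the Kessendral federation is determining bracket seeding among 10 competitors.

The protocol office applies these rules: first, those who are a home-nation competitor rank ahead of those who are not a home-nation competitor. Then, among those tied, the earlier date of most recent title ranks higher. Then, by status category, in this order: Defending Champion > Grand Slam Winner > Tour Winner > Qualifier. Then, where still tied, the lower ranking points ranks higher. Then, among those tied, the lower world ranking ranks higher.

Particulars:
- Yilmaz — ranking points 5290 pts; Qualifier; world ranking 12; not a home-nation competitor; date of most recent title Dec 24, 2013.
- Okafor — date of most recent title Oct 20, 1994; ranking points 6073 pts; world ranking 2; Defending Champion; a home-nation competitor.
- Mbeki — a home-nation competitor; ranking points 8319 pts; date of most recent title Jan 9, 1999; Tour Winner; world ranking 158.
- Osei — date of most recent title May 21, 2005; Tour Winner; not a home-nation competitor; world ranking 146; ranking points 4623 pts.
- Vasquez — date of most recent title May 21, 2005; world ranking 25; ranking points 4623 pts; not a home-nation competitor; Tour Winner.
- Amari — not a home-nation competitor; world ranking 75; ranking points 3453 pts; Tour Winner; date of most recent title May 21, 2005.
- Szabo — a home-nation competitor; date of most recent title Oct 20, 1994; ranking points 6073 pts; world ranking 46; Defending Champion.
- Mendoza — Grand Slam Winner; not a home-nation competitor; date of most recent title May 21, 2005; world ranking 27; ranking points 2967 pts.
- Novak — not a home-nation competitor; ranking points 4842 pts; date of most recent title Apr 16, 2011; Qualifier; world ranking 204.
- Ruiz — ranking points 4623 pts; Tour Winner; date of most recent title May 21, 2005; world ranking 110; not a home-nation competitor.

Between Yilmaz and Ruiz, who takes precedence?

By the first rule: Okafor, Szabo and Mbeki (each a home-nation competitor); then Mendoza, Amari, Vasquez, Ruiz, Osei, Novak and Yilmaz (each not a home-nation competitor).
Among Okafor, Szabo and Mbeki, by date of most recent title (earlier first): Okafor and Szabo (Oct 20, 1994) before Mbeki (Jan 9, 1999).
Okafor and Szabo are each Defending Champion, so the next rule applies.
Okafor and Szabo both have ranking points 6073 pts, so the next rule applies.
Among Okafor and Szabo, by world ranking (lower first): Okafor (2) before Szabo (46).
Among Mendoza, Amari, Vasquez, Ruiz, Osei, Novak and Yilmaz, by date of most recent title (earlier first): Mendoza, Amari, Vasquez, Ruiz and Osei (May 21, 2005) before Novak (Apr 16, 2011) before Yilmaz (Dec 24, 2013).
Among Mendoza, Amari, Vasquez, Ruiz and Osei, by status category: Mendoza (Grand Slam Winner) before Amari, Vasquez, Ruiz and Osei (Tour Winner).
Among Amari, Vasquez, Ruiz and Osei, by ranking points (lower first): Amari (3453 pts) before Vasquez, Ruiz and Osei (4623 pts).
Among Vasquez, Ruiz and Osei, by world ranking (lower first): Vasquez (25) before Ruiz (110) before Osei (146).
So Ruiz takes precedence.

Ruiz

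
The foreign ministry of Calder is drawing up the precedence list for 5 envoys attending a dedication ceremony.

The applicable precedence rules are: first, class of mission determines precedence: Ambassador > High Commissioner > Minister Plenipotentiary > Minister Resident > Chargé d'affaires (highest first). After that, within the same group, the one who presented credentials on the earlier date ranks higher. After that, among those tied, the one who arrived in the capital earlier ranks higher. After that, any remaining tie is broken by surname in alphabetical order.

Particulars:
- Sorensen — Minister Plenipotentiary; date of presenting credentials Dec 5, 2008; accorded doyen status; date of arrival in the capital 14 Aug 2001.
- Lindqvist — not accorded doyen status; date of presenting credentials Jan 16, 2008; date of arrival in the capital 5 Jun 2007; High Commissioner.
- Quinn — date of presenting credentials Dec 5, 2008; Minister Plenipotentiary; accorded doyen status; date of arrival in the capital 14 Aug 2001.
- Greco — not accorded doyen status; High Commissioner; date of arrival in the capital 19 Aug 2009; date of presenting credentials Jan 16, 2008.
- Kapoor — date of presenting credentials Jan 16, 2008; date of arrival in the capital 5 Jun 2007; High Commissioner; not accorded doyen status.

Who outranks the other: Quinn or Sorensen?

By class of mission: Kapoor, Lindqvist and Greco (High Commissioner); then Quinn and Sorensen (Minister Plenipotentiary).
Kapoor, Lindqvist and Greco all have date of presenting credentials Jan 16, 2008, so the next rule applies.
Among Kapoor, Lindqvist and Greco, by date of arrival in the capital (earlier first): Kapoor and Lindqvist (5 Jun 2007) before Greco (19 Aug 2009).
Among Kapoor and Lindqvist, alphabetically by surname: Kapoor before Lindqvist.
Quinn and Sorensen both have date of presenting credentials Dec 5, 2008, so the next rule applies.
Quinn and Sorensen both have date of arrival in the capital 14 Aug 2001, so the next rule applies.
Among Quinn and Sorensen, alphabetically by surname: Quinn before Sorensen.
So Quinn takes precedence.

Quinn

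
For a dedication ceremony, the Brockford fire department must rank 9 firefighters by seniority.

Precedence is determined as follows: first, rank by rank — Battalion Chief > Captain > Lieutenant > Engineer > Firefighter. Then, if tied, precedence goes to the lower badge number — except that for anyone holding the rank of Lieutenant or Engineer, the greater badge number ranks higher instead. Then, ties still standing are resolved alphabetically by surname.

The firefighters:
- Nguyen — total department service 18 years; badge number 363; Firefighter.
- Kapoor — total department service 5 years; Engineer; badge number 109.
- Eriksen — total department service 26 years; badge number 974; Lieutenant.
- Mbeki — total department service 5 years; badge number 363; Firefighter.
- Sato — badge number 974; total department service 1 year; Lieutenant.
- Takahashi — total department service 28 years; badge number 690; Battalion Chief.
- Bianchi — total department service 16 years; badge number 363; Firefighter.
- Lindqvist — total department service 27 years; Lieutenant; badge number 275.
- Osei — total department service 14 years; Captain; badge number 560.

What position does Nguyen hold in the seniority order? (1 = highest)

9

By rank: Takahashi (Battalion Chief); then Osei (Captain); then Eriksen, Sato and Lindqvist (Lieutenant); then Kapoor (Engineer); then Bianchi, Mbeki and Nguyen (Firefighter).
Among Eriksen, Sato and Lindqvist, by badge number (higher first) (reversed rule for this group): Eriksen and Sato (974) before Lindqvist (275).
Among Eriksen and Sato, alphabetically by surname: Eriksen before Sato.
Bianchi, Mbeki and Nguyen all have badge number 363, so the next rule applies.
Among Bianchi, Mbeki and Nguyen, alphabetically by surname: Bianchi before Mbeki before Nguyen.
Order: Takahashi, Osei, Eriksen, Sato, Lindqvist, Kapoor, Bianchi, Mbeki, Nguyen. So position 9.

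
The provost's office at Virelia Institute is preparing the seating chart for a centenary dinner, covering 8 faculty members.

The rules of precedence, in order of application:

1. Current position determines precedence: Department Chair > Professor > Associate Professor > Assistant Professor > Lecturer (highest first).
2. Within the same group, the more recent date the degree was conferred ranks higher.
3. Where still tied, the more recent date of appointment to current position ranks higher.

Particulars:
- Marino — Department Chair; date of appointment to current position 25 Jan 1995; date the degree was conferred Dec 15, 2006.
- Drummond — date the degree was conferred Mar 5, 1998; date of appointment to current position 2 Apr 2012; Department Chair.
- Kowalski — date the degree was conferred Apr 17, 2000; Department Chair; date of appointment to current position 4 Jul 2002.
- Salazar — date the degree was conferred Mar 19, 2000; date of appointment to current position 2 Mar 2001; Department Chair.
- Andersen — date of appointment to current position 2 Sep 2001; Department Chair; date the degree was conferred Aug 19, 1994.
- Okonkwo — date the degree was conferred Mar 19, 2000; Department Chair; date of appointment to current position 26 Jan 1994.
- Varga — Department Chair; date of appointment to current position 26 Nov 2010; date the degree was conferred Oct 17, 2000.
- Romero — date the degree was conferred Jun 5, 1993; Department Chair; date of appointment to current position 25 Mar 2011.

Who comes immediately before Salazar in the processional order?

Kowalski

By current position: Marino, Varga, Kowalski, Salazar, Okonkwo, Drummond, Andersen and Romero (Department Chair).
Among Marino, Varga, Kowalski, Salazar, Okonkwo, Drummond, Andersen and Romero, by date the degree was conferred (later first): Marino (Dec 15, 2006) before Varga (Oct 17, 2000) before Kowalski (Apr 17, 2000) before Salazar and Okonkwo (Mar 19, 2000) before Drummond (Mar 5, 1998) before Andersen (Aug 19, 1994) before Romero (Jun 5, 1993).
Among Salazar and Okonkwo, by date of appointment to current position (later first): Salazar (2 Mar 2001) before Okonkwo (26 Jan 1994).
Order: Marino, Varga, Kowalski, Salazar, Okonkwo, Drummond, Andersen, Romero.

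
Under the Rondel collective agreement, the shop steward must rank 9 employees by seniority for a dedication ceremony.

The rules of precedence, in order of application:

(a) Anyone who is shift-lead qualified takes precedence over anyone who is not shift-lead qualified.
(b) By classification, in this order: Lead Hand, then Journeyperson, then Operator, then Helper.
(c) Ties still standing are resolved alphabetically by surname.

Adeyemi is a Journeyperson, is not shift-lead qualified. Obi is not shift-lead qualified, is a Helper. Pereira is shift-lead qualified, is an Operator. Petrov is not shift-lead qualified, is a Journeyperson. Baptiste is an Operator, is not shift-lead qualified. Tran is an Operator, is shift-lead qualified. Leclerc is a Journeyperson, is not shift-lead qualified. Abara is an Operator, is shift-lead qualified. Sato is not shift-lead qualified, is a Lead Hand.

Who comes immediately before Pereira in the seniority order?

By the first rule: Abara, Pereira and Tran (each shift-lead qualified); then Sato, Adeyemi, Leclerc, Petrov, Baptiste and Obi (each not shift-lead qualified).
Abara, Pereira and Tran are each Operator, so the next rule applies.
Among Abara, Pereira and Tran, alphabetically by surname: Abara before Pereira before Tran.
Among Sato, Adeyemi, Leclerc, Petrov, Baptiste and Obi, by classification: Sato (Lead Hand) before Adeyemi, Leclerc and Petrov (Journeyperson) before Baptiste (Operator) before Obi (Helper).
Among Adeyemi, Leclerc and Petrov, alphabetically by surname: Adeyemi before Leclerc before Petrov.
Order: Abara, Pereira, Tran, Sato, Adeyemi, Leclerc, Petrov, Baptiste, Obi.

Abara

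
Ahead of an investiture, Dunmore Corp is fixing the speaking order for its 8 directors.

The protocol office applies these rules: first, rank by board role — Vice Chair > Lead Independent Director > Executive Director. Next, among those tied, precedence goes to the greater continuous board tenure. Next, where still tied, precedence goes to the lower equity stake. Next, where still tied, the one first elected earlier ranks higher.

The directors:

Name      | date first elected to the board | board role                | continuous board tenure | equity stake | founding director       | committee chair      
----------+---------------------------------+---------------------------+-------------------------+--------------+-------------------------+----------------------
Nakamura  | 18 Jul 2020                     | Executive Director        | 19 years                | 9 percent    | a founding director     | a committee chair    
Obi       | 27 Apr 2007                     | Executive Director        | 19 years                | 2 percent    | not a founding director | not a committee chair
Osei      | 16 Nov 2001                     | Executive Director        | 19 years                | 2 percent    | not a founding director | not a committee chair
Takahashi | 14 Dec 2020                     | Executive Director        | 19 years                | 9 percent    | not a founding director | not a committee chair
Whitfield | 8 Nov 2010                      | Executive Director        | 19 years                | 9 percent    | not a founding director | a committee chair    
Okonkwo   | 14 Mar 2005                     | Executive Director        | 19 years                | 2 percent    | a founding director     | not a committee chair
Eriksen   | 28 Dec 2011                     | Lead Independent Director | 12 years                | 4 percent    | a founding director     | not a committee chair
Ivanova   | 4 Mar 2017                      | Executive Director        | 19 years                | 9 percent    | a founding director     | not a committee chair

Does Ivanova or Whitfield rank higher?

Whitfield

By board role: Eriksen (Lead Independent Director); then Osei, Okonkwo, Obi, Whitfield, Ivanova, Nakamura and Takahashi (Executive Director).
Osei, Okonkwo, Obi, Whitfield, Ivanova, Nakamura and Takahashi all have continuous board tenure 19 years, so the next rule applies.
Among Osei, Okonkwo, Obi, Whitfield, Ivanova, Nakamura and Takahashi, by equity stake (lower first): Osei, Okonkwo and Obi (2 percent) before Whitfield, Ivanova, Nakamura and Takahashi (9 percent).
Among Osei, Okonkwo and Obi, by date first elected to the board (earlier first): Osei (16 Nov 2001) before Okonkwo (14 Mar 2005) before Obi (27 Apr 2007).
Among Whitfield, Ivanova, Nakamura and Takahashi, by date first elected to the board (earlier first): Whitfield (8 Nov 2010) before Ivanova (4 Mar 2017) before Nakamura (18 Jul 2020) before Takahashi (14 Dec 2020).
So Whitfield takes precedence.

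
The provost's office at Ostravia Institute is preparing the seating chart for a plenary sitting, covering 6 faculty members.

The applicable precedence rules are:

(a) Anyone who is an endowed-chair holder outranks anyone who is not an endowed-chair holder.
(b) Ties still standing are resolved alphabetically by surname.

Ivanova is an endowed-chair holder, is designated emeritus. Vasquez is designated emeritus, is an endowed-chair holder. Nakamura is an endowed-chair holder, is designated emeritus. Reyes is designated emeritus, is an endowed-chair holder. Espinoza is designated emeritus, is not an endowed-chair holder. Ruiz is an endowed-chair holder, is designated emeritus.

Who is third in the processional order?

Reyes

By the first rule: Ivanova, Nakamura, Reyes, Ruiz and Vasquez (each an endowed-chair holder); then Espinoza (not an endowed-chair holder).
Among Ivanova, Nakamura, Reyes, Ruiz and Vasquez, alphabetically by surname: Ivanova before Nakamura before Reyes before Ruiz before Vasquez.
Order: Ivanova, Nakamura, Reyes, Ruiz, Vasquez, Espinoza.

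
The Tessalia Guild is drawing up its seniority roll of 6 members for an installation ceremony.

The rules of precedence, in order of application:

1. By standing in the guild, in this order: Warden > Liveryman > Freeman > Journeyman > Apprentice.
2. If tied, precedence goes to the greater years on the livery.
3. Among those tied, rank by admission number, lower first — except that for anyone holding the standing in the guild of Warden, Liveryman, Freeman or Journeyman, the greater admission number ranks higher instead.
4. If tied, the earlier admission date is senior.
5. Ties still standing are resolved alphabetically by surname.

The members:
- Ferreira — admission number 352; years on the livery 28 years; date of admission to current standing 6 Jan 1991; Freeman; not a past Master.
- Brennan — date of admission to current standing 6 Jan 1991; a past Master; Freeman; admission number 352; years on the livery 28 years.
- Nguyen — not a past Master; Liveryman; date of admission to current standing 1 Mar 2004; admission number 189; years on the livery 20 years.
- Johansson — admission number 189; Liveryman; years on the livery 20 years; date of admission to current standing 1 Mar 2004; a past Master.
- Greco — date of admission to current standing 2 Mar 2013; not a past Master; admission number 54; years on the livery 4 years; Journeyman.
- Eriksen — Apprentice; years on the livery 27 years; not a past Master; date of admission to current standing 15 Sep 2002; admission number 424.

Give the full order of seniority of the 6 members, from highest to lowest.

Johansson, Nguyen, Brennan, Ferreira, Greco, Eriksen

By standing in the guild: Johansson and Nguyen (Liveryman); then Brennan and Ferreira (Freeman); then Greco (Journeyman); then Eriksen (Apprentice).
Johansson and Nguyen both have years on the livery 20 years, so the next rule applies.
Johansson and Nguyen both have admission number 189, so the next rule applies.
Johansson and Nguyen both have date of admission to current standing 1 Mar 2004, so the next rule applies.
Among Johansson and Nguyen, alphabetically by surname: Johansson before Nguyen.
Brennan and Ferreira both have years on the livery 28 years, so the next rule applies.
Brennan and Ferreira both have admission number 352, so the next rule applies.
Brennan and Ferreira both have date of admission to current standing 6 Jan 1991, so the next rule applies.
Among Brennan and Ferreira, alphabetically by surname: Brennan before Ferreira.
Full order: Johansson, Nguyen, Brennan, Ferreira, Greco, Eriksen.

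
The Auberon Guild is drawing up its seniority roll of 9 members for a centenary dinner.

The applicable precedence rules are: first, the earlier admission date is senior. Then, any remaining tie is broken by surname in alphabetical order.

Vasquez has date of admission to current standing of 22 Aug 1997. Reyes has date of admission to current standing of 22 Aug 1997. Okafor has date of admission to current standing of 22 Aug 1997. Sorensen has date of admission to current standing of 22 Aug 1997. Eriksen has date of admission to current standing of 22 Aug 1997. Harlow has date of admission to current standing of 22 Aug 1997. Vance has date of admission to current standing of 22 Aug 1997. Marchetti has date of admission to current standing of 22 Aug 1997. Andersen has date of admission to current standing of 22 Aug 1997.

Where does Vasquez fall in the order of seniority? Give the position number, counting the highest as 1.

By date of admission to current standing (earlier first): Andersen, Eriksen, Harlow, Marchetti, Okafor, Reyes, Sorensen, Vance and Vasquez (each 22 Aug 1997).
Among Andersen, Eriksen, Harlow, Marchetti, Okafor, Reyes, Sorensen, Vance and Vasquez, alphabetically by surname: Andersen before Eriksen before Harlow before Marchetti before Okafor before Reyes before Sorensen before Vance before Vasquez.
Order: Andersen, Eriksen, Harlow, Marchetti, Okafor, Reyes, Sorensen, Vance, Vasquez. So position 9.

9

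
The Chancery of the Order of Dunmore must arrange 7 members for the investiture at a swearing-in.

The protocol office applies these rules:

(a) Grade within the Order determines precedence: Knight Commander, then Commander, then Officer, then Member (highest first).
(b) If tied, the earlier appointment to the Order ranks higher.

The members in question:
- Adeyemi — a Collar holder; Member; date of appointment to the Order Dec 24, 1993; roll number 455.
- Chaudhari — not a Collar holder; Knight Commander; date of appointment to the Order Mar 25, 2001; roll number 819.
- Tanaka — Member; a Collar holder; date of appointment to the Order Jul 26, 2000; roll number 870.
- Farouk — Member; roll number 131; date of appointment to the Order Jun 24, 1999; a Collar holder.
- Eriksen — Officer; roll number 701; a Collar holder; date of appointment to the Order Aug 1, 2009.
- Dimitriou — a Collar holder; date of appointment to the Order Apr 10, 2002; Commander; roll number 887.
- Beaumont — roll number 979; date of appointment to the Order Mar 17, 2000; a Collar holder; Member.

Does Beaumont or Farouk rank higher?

Farouk

By grade within the Order: Chaudhari (Knight Commander); then Dimitriou (Commander); then Eriksen (Officer); then Adeyemi, Farouk, Beaumont and Tanaka (Member).
Among Adeyemi, Farouk, Beaumont and Tanaka, by date of appointment to the Order (earlier first): Adeyemi (Dec 24, 1993) before Farouk (Jun 24, 1999) before Beaumont (Mar 17, 2000) before Tanaka (Jul 26, 2000).
So Farouk takes precedence.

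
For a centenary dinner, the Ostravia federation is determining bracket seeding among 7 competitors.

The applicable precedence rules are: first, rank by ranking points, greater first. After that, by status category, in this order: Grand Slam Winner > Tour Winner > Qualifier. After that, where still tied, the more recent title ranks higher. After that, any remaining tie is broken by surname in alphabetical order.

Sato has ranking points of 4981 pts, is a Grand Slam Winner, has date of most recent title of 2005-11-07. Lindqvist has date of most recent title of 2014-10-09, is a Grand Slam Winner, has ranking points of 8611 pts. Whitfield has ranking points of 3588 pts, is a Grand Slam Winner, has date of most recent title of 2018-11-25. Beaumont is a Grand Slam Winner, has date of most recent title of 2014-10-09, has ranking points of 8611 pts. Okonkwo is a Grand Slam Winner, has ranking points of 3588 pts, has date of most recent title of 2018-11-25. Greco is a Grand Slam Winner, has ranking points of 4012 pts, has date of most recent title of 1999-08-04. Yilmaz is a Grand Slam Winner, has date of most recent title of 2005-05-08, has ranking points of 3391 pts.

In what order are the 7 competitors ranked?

By ranking points (higher first): Beaumont and Lindqvist (both 8611 pts); then Sato (4981 pts); then Greco (4012 pts); then Okonkwo and Whitfield (both 3588 pts); then Yilmaz (3391 pts).
Beaumont and Lindqvist are each Grand Slam Winner, so the next rule applies.
Beaumont and Lindqvist both have date of most recent title 2014-10-09, so the next rule applies.
Among Beaumont and Lindqvist, alphabetically by surname: Beaumont before Lindqvist.
Okonkwo and Whitfield are each Grand Slam Winner, so the next rule applies.
Okonkwo and Whitfield both have date of most recent title 2018-11-25, so the next rule applies.
Among Okonkwo and Whitfield, alphabetically by surname: Okonkwo before Whitfield.
Full order: Beaumont, Lindqvist, Sato, Greco, Okonkwo, Whitfield, Yilmaz.

Beaumont, Lindqvist, Sato, Greco, Okonkwo, Whitfield, Yilmaz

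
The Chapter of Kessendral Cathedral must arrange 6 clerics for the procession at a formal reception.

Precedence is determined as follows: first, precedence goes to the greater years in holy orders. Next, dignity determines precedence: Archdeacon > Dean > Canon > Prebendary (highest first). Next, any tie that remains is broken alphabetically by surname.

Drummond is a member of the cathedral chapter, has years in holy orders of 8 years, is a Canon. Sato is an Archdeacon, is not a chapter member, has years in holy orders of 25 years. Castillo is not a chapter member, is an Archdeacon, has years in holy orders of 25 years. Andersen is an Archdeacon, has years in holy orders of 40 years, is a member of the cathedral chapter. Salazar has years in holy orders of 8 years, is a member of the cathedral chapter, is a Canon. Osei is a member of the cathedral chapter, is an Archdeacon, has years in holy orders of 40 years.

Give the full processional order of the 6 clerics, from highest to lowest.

By years in holy orders (higher first): Andersen and Osei (both 40 years); then Castillo and Sato (both 25 years); then Drummond and Salazar (both 8 years).
Andersen and Osei are each Archdeacon, so the next rule applies.
Among Andersen and Osei, alphabetically by surname: Andersen before Osei.
Castillo and Sato are each Archdeacon, so the next rule applies.
Among Castillo and Sato, alphabetically by surname: Castillo before Sato.
Drummond and Salazar are each Canon, so the next rule applies.
Among Drummond and Salazar, alphabetically by surname: Drummond before Salazar.
Full order: Andersen, Osei, Castillo, Sato, Drummond, Salazar.

Andersen, Osei, Castillo, Sato, Drummond, Salazar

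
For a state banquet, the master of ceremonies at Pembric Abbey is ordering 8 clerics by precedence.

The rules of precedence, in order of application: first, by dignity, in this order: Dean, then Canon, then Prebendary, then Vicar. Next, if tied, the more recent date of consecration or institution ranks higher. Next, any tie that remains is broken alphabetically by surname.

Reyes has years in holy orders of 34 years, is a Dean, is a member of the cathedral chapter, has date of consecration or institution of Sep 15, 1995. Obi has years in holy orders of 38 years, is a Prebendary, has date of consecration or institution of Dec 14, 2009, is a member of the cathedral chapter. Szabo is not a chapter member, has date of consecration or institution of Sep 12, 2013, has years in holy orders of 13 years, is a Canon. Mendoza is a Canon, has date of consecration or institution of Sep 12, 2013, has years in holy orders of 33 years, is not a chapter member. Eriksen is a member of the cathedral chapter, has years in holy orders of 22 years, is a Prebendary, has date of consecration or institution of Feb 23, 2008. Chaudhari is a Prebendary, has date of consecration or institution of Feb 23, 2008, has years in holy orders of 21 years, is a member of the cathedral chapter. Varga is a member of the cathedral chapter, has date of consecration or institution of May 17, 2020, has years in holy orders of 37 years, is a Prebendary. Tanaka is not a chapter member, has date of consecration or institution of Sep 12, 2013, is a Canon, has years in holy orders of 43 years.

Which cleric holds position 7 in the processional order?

By dignity: Reyes (Dean); then Mendoza, Szabo and Tanaka (Canon); then Varga, Obi, Chaudhari and Eriksen (Prebendary).
Mendoza, Szabo and Tanaka all have date of consecration or institution Sep 12, 2013, so the next rule applies.
Among Mendoza, Szabo and Tanaka, alphabetically by surname: Mendoza before Szabo before Tanaka.
Among Varga, Obi, Chaudhari and Eriksen, by date of consecration or institution (later first): Varga (May 17, 2020) before Obi (Dec 14, 2009) before Chaudhari and Eriksen (Feb 23, 2008).
Among Chaudhari and Eriksen, alphabetically by surname: Chaudhari before Eriksen.
Order: Reyes, Mendoza, Szabo, Tanaka, Varga, Obi, Chaudhari, Eriksen.

Chaudhari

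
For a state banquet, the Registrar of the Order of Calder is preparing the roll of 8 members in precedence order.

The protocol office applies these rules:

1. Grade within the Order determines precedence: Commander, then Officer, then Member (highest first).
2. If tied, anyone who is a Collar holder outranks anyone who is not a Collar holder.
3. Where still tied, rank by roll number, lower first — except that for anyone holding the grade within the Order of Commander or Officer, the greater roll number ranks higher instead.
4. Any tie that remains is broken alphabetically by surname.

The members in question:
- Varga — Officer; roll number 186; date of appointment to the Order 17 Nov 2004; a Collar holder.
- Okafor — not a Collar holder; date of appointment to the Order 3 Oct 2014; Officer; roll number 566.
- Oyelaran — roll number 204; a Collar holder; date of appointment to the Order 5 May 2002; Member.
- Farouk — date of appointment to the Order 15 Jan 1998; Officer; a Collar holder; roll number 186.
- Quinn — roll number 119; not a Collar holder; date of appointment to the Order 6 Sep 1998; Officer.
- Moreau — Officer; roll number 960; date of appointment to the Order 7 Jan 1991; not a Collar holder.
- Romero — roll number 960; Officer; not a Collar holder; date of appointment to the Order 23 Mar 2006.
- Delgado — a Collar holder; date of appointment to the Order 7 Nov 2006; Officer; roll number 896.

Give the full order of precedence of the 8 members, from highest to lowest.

Delgado, Farouk, Varga, Moreau, Romero, Okafor, Quinn, Oyelaran

By grade within the Order: Delgado, Farouk, Varga, Moreau, Romero, Okafor and Quinn (Officer); then Oyelaran (Member).
Among Delgado, Farouk, Varga, Moreau, Romero, Okafor and Quinn, a Collar holder before not a Collar holder: Delgado, Farouk and Varga (a Collar holder) before Moreau, Romero, Okafor and Quinn (not a Collar holder).
Among Delgado, Farouk and Varga, by roll number (higher first) (reversed rule for this group): Delgado (896) before Farouk and Varga (186).
Among Farouk and Varga, alphabetically by surname: Farouk before Varga.
Among Moreau, Romero, Okafor and Quinn, by roll number (higher first) (reversed rule for this group): Moreau and Romero (960) before Okafor (566) before Quinn (119).
Among Moreau and Romero, alphabetically by surname: Moreau before Romero.
Full order: Delgado, Farouk, Varga, Moreau, Romero, Okafor, Quinn, Oyelaran.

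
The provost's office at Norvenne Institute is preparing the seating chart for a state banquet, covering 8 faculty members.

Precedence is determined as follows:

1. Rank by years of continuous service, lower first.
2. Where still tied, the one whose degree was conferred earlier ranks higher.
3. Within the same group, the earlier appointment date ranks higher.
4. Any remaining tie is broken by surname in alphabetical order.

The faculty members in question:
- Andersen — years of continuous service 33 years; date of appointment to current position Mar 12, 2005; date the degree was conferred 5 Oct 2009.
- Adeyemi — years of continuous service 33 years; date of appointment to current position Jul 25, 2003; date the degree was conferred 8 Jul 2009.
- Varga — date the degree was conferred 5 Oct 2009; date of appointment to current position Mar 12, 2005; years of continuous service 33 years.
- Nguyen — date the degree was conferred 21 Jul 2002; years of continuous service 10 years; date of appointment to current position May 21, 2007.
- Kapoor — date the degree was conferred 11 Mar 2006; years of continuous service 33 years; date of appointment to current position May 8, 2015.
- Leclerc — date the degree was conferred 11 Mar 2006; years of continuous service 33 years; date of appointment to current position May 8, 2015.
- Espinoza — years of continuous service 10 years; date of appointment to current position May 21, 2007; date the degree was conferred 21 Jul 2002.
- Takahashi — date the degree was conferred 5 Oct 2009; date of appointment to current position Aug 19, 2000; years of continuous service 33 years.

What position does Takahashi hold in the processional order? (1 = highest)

By years of continuous service (lower first): Espinoza and Nguyen (both 10 years); then Kapoor, Leclerc, Adeyemi, Takahashi, Andersen and Varga (each 33 years).
Espinoza and Nguyen both have date the degree was conferred 21 Jul 2002, so the next rule applies.
Espinoza and Nguyen both have date of appointment to current position May 21, 2007, so the next rule applies.
Among Espinoza and Nguyen, alphabetically by surname: Espinoza before Nguyen.
Among Kapoor, Leclerc, Adeyemi, Takahashi, Andersen and Varga, by date the degree was conferred (earlier first): Kapoor and Leclerc (11 Mar 2006) before Adeyemi (8 Jul 2009) before Takahashi, Andersen and Varga (5 Oct 2009).
Kapoor and Leclerc both have date of appointment to current position May 8, 2015, so the next rule applies.
Among Kapoor and Leclerc, alphabetically by surname: Kapoor before Leclerc.
Among Takahashi, Andersen and Varga, by date of appointment to current position (earlier first): Takahashi (Aug 19, 2000) before Andersen and Varga (Mar 12, 2005).
Among Andersen and Varga, alphabetically by surname: Andersen before Varga.
Order: Espinoza, Nguyen, Kapoor, Leclerc, Adeyemi, Takahashi, Andersen, Varga. So position 6.

6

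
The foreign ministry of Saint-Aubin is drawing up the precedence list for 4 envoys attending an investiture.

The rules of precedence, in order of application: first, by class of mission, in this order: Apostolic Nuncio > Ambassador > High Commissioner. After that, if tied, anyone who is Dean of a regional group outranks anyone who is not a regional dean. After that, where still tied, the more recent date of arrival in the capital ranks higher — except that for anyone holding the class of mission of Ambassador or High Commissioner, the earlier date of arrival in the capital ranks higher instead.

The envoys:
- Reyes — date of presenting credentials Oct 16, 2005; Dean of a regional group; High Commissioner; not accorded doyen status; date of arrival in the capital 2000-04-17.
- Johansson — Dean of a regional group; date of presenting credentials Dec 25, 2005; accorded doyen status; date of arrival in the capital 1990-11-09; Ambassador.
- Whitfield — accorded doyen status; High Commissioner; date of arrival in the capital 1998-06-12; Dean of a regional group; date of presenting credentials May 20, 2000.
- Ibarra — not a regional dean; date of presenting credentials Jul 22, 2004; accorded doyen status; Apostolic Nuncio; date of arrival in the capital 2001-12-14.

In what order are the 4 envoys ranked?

By class of mission: Ibarra (Apostolic Nuncio); then Johansson (Ambassador); then Whitfield and Reyes (High Commissioner).
Whitfield and Reyes are each Dean of a regional group, so the next rule applies.
Among Whitfield and Reyes, by date of arrival in the capital (earlier first) (reversed rule for this group): Whitfield (1998-06-12) before Reyes (2000-04-17).
Full order: Ibarra, Johansson, Whitfield, Reyes.

Ibarra, Johansson, Whitfield, Reyes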